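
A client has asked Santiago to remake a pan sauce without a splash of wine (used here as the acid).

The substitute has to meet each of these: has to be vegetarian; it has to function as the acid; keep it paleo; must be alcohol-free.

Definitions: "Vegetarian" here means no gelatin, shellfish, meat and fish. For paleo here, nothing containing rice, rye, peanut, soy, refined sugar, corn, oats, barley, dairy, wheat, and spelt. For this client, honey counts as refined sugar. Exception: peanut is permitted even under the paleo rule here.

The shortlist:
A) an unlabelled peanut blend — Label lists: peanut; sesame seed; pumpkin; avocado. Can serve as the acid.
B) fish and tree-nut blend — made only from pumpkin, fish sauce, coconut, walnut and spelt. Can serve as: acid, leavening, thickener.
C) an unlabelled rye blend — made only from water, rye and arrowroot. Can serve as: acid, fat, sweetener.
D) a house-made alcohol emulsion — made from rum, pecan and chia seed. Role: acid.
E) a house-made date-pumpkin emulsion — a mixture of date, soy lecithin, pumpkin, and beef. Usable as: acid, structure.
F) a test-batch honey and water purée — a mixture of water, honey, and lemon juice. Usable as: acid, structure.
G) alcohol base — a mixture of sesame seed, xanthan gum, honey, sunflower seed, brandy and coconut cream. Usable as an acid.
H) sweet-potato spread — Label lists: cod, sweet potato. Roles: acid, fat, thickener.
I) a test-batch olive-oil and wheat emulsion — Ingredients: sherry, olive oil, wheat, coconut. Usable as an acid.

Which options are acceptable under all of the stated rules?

A

A: peanut is permitted under the paleo carve-out; nothing else excluded — keep
B: has fish sauce, so not vegetarian; has spelt, so not paleo — no
C: has rye, so not paleo — out
D: has rum, so not alcohol-free — out
E: has beef, so not vegetarian; has soy lecithin, so not paleo — out
F: has honey, so not paleo — out
G: has honey, so not paleo; has brandy, so not alcohol-free — reject
H: has cod, so not vegetarian — no
I: has wheat, so not paleo; has sherry, so not alcohol-free — reject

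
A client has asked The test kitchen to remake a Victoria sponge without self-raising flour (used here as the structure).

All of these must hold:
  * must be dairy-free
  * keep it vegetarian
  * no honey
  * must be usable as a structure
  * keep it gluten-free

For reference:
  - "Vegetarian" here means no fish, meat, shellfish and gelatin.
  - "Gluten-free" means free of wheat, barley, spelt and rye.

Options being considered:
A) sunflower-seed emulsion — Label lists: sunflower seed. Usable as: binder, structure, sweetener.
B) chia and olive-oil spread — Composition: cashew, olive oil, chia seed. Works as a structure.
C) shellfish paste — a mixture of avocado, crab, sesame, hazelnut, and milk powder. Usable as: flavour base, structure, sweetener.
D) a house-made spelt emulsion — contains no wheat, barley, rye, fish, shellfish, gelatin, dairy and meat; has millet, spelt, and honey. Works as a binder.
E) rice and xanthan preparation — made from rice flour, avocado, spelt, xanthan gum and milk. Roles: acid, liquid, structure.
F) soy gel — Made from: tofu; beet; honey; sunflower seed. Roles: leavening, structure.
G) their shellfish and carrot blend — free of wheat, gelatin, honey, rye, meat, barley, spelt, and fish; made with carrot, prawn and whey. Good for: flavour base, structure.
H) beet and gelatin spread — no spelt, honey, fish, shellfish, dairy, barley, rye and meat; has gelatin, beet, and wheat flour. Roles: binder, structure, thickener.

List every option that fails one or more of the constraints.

C, D, E, F, G, H

A: nothing on the exclusion list — OK
B: no honey, no dairy — OK
C: has crab, so not vegetarian; has milk powder, so not dairy-free — out
D: not usable as a structure; has spelt, so not gluten-free (and 1 more) — reject
E: has spelt, so not gluten-free; has milk, so not dairy-free — out
F: has honey, so not honey-free — out
G: has prawn, so not vegetarian; has whey, so not dairy-free — no
H: has gelatin, so not vegetarian; has wheat flour, so not gluten-free — out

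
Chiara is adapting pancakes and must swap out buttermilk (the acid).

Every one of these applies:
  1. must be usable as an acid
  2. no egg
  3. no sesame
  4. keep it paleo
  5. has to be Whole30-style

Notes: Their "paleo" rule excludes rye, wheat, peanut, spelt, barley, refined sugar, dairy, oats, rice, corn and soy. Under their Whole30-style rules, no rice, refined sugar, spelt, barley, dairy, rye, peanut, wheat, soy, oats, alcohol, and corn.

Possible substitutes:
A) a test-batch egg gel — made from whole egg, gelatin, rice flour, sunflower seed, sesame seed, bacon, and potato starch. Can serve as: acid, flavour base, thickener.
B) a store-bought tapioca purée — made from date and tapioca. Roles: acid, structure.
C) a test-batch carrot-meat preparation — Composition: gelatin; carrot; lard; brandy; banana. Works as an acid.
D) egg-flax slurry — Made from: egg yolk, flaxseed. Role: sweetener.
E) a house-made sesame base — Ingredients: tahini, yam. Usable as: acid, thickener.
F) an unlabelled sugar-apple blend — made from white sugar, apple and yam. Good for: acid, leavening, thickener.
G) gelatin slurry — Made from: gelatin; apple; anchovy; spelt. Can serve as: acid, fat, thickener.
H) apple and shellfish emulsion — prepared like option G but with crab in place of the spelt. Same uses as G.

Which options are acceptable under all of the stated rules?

A: has rice flour, so not paleo; has rice flour, so not Whole30-style (and 2 more) — reject
B: every rule checks out — OK
C: has brandy, so not Whole30-style — out
D: not usable as an acid; has egg yolk, so not egg-free — no
E: has tahini, so not sesame-free — out
F: has white sugar, so not paleo; has white sugar, so not Whole30-style — reject
G: has spelt, so not paleo; has spelt, so not Whole30-style — out
H: works as an acid, no sesame, paleo — valid

B, H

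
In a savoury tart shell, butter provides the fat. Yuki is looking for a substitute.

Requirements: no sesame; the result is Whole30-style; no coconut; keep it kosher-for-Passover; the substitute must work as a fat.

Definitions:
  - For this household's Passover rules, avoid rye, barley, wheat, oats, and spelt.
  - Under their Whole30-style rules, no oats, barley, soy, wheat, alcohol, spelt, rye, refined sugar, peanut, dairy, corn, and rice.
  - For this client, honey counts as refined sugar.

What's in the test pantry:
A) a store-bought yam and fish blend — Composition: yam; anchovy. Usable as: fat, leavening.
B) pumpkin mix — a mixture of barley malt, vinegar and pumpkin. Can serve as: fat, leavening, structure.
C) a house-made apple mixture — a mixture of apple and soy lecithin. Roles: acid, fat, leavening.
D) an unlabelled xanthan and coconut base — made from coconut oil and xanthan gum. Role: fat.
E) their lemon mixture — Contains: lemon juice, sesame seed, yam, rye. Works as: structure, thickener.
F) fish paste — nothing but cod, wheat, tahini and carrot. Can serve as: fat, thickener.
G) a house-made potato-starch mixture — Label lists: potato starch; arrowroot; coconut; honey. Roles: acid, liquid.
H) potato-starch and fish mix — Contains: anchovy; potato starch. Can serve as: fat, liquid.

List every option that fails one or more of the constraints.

B, C, D, E, F, G

A: nothing on the exclusion list — OK
B: has barley malt, so not kosher-for-Passover; has barley malt, so not Whole30-style — no
C: has soy lecithin, so not Whole30-style — out
D: has coconut oil, so not coconut-free — out
E: not usable as a fat; has rye, so not kosher-for-Passover (and 2 more) — reject
F: has wheat, so not kosher-for-Passover; has wheat, so not Whole30-style (and 1 more) — no
G: not usable as a fat; has honey, so not Whole30-style (and 1 more) — no
H: only anchovy and potato starch; none excluded — valid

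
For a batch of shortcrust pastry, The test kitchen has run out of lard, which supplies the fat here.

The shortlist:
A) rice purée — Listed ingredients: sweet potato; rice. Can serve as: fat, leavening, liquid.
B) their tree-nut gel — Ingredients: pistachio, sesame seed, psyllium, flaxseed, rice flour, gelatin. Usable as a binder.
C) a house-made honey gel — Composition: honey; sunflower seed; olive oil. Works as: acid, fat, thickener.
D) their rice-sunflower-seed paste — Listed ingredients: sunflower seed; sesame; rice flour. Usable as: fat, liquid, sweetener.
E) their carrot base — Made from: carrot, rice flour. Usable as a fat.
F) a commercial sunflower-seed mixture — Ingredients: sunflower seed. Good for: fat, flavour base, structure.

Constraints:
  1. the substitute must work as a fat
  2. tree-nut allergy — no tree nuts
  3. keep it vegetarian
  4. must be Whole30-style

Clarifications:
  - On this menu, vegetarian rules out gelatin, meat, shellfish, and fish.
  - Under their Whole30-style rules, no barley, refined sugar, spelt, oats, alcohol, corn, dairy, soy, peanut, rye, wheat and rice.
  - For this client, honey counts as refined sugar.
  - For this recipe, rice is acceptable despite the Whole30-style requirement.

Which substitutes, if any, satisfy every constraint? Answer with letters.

A: rice is permitted under the Whole30-style carve-out; nothing else excluded — OK
B: not usable as a fat; has gelatin, so not vegetarian (and 1 more) — reject
C: has honey, so not Whole30-style — no
D: rice is permitted under the Whole30-style carve-out; nothing else excluded — valid
E: rice is permitted under the Whole30-style carve-out; nothing else excluded — keep
F: all constraints satisfied — valid

A, D, E, F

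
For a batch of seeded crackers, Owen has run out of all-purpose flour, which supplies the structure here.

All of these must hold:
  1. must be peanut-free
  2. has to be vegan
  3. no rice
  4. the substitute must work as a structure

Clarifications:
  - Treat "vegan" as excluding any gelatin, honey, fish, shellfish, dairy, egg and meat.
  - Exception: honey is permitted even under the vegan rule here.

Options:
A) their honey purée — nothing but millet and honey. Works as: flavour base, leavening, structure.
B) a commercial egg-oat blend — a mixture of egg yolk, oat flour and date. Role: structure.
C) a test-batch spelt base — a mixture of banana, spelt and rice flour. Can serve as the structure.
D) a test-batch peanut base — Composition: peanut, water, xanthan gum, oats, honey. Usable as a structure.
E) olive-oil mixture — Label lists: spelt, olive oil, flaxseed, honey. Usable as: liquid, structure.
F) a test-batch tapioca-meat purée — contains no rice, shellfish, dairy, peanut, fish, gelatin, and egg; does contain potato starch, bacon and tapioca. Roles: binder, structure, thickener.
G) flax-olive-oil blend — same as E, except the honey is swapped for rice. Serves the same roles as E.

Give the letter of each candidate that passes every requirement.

A, E

A: honey is permitted under the vegan carve-out; nothing else excluded — OK
B: has egg yolk, so not vegan — no
C: has rice flour, so not rice-free — no
D: has peanut, so not peanut-free — out
E: honey is permitted under the vegan carve-out; nothing else excluded — keep
F: has bacon, so not vegan — out
G: has rice, so not rice-free — out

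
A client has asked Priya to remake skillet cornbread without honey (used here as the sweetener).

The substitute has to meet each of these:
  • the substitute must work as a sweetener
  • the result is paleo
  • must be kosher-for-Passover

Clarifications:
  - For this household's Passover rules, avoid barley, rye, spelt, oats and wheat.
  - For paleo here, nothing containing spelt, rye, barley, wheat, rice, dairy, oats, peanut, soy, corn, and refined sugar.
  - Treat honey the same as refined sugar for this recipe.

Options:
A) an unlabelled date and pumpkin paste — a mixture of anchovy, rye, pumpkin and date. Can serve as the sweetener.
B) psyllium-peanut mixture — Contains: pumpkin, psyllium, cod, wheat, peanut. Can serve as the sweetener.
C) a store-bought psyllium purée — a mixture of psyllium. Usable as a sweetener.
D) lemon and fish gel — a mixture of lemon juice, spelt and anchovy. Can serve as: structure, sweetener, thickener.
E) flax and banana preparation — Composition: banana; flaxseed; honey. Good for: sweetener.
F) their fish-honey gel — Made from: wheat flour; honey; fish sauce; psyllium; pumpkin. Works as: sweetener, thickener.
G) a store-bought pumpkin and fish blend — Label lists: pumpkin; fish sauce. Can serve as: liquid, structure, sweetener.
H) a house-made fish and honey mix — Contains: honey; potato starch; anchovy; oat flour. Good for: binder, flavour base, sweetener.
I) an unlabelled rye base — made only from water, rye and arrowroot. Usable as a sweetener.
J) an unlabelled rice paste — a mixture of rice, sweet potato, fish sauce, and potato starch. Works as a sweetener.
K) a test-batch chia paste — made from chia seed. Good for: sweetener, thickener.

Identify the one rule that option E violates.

usable as a sweetener: satisfied
kosher-for-Passover: satisfied
paleo: has honey — fails

paleo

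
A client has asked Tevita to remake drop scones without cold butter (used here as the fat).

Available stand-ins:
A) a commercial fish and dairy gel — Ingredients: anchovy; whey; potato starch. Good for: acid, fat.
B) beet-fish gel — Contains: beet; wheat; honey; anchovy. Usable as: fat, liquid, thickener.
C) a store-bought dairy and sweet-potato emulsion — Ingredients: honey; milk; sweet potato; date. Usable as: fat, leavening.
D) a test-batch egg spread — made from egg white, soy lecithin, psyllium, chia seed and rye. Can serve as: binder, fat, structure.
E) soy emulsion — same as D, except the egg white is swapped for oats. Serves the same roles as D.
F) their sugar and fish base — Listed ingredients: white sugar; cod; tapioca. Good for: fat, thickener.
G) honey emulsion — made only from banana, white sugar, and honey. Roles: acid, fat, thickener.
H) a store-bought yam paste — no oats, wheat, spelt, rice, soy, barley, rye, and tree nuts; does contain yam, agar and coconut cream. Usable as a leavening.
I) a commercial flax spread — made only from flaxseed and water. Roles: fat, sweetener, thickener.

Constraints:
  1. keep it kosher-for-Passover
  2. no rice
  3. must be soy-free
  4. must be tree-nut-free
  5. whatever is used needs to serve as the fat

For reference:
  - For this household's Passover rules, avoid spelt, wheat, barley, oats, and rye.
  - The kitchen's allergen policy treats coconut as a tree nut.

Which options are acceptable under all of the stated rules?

A, C, F, G, I

A: nothing on the exclusion list — keep
B: has wheat, so not kosher-for-Passover — out
C: tree-nut-free, no rice — keep
D: has rye, so not kosher-for-Passover; has soy lecithin, so not soy-free — out
E: has oats, so not kosher-for-Passover; has soy lecithin, so not soy-free — no
F: works as a fat, kosher-for-Passover, no soy — OK
G: no rice, tree-nut-free — keep
H: not usable as a fat; has coconut cream, so not tree-nut-free — out
I: tree-nut-free, kosher-for-Passover — keep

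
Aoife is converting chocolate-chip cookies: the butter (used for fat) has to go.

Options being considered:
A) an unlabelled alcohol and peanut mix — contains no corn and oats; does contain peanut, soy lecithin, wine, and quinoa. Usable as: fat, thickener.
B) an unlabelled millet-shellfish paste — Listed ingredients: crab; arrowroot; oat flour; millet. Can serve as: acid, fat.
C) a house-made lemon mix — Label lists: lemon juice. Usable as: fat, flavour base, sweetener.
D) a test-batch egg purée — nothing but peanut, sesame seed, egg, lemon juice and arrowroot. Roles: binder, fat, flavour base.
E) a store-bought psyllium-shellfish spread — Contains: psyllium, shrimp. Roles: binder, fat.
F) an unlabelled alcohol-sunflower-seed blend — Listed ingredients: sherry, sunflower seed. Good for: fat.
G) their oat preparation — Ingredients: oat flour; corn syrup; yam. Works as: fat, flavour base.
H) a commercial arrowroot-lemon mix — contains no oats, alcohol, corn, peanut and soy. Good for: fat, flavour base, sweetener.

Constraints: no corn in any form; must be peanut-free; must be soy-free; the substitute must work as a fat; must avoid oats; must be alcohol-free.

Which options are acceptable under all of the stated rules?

A: has soy lecithin, so not soy-free; has peanut, so not peanut-free (and 1 more) — no
B: has oat flour, so not oat-free — reject
C: every rule checks out — valid
D: has peanut, so not peanut-free — reject
E: no peanut, no alcohol — keep
F: has sherry, so not alcohol-free — out
G: has oat flour, so not oat-free; has corn syrup, so not corn-free — no
H: every rule checks out — valid

C, E, H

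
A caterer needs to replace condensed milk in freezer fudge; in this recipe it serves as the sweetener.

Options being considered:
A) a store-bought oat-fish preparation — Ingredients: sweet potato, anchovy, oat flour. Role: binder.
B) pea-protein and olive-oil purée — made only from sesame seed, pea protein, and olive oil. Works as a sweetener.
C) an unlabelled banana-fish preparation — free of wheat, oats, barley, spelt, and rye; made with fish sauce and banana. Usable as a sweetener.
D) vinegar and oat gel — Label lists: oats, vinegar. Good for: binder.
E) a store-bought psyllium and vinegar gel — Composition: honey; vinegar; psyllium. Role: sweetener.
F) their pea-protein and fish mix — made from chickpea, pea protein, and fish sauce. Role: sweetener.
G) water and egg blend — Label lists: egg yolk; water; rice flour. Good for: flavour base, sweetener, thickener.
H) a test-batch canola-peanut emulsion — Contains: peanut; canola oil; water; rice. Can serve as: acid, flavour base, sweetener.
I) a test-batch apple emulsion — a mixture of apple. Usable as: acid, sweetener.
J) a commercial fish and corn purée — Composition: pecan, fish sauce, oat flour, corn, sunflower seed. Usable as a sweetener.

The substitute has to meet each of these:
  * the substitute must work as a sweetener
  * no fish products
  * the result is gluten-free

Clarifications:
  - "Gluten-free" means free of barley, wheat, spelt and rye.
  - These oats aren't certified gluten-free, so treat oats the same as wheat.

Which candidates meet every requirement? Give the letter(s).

A: not usable as a sweetener; has oat flour, so not gluten-free (and 1 more) — out
B: nothing on the exclusion list — keep
C: has fish sauce, so not fish-free — no
D: not usable as a sweetener; has oats, so not gluten-free — reject
E: gluten-free, no fish — keep
F: has fish sauce, so not fish-free — reject
G: nothing on the exclusion list — keep
H: works as a sweetener, no fish, gluten-free — keep
I: gluten-free, no fish — keep
J: has oat flour, so not gluten-free; has fish sauce, so not fish-free — reject

B, E, G, H, I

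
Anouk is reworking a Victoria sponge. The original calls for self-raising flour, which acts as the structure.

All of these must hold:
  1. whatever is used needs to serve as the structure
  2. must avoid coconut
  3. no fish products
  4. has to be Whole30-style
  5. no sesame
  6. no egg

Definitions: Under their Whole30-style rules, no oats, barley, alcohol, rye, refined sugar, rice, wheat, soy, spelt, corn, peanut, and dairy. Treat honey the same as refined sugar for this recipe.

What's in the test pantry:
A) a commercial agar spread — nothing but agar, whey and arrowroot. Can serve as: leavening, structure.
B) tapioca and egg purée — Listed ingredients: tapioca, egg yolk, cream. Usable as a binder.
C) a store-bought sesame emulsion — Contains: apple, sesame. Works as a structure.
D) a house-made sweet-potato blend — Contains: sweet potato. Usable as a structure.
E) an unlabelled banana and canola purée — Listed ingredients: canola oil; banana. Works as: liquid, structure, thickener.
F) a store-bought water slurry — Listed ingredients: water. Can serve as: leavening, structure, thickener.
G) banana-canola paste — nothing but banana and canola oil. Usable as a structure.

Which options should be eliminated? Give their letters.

A, B, C

A: has whey, so not Whole30-style — out
B: not usable as a structure; has cream, so not Whole30-style (and 1 more) — out
C: has sesame, so not sesame-free — reject
D: every rule checks out — OK
E: only canola oil and banana; none excluded — keep
F: all constraints satisfied — OK
G: only canola oil and banana; none excluded — keep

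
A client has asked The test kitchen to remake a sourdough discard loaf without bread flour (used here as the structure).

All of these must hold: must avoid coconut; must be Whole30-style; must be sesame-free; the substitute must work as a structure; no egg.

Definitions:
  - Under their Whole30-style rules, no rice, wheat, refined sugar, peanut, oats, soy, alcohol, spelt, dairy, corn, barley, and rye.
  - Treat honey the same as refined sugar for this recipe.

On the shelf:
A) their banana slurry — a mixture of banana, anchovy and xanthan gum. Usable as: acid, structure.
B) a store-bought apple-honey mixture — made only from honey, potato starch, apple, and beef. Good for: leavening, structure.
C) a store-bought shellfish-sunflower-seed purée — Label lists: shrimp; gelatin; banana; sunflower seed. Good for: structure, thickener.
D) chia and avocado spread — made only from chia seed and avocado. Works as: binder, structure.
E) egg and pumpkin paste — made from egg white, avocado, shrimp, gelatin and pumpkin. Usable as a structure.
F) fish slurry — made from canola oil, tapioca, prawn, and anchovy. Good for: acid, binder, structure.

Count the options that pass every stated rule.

A: nothing on the exclusion list — keep
B: has honey, so not Whole30-style — no
C: works as a structure, no egg, no sesame — valid
D: works as a structure, no coconut, Whole30-style — valid
E: has egg white, so not egg-free — reject
F: anchovy and prawn etc. — none of it excluded — valid

4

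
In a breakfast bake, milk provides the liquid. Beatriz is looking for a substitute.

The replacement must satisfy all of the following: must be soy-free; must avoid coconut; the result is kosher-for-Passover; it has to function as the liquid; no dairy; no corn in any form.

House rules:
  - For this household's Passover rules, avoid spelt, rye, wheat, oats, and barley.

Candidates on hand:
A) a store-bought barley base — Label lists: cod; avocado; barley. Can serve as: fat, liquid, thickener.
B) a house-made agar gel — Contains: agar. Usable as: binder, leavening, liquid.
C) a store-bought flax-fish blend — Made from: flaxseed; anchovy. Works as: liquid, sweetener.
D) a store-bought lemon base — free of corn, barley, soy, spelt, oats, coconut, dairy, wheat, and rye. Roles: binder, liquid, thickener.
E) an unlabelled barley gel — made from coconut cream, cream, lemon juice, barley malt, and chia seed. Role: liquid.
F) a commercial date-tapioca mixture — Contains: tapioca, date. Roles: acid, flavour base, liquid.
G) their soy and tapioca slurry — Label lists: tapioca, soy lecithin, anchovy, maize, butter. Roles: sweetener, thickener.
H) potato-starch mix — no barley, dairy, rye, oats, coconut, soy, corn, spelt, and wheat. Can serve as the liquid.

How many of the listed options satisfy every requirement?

A: has barley, so not kosher-for-Passover — out
B: nothing on the exclusion list — keep
C: all constraints satisfied — keep
D: nothing on the exclusion list — OK
E: has barley malt, so not kosher-for-Passover; has coconut cream, so not coconut-free (and 1 more) — no
F: only tapioca and date; none excluded — valid
G: not usable as a liquid; has maize, so not corn-free (and 2 more) — out
H: no dairy, no soy — keep

5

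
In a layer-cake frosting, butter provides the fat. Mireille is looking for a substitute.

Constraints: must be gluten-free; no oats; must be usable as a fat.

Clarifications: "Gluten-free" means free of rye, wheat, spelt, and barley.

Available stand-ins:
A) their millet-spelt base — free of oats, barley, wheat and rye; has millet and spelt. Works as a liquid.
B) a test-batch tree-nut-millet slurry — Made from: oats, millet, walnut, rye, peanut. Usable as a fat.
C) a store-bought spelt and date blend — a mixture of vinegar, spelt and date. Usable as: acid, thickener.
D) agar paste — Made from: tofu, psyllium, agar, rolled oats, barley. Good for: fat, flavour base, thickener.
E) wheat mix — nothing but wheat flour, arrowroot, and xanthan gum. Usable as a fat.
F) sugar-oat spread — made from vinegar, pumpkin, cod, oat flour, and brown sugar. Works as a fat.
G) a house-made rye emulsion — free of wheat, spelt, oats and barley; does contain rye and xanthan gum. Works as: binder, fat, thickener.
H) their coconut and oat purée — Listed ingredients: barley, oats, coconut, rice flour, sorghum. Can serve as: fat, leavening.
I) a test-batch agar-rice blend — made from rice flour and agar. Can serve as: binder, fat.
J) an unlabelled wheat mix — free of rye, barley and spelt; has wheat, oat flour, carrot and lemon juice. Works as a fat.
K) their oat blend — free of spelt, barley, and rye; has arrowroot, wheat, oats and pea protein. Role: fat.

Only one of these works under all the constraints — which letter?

I

A: not usable as a fat; has spelt, so not gluten-free — reject
B: has rye, so not gluten-free; has oats, so not oat-free — no
C: not usable as a fat; has spelt, so not gluten-free — out
D: has barley, so not gluten-free; has rolled oats, so not oat-free — no
E: has wheat flour, so not gluten-free — out
F: has oat flour, so not oat-free — reject
G: has rye, so not gluten-free — no
H: has barley, so not gluten-free; has oats, so not oat-free — out
I: only rice flour and agar; none excluded — OK
J: has wheat, so not gluten-free; has oat flour, so not oat-free — out
K: has wheat, so not gluten-free; has oats, so not oat-free — no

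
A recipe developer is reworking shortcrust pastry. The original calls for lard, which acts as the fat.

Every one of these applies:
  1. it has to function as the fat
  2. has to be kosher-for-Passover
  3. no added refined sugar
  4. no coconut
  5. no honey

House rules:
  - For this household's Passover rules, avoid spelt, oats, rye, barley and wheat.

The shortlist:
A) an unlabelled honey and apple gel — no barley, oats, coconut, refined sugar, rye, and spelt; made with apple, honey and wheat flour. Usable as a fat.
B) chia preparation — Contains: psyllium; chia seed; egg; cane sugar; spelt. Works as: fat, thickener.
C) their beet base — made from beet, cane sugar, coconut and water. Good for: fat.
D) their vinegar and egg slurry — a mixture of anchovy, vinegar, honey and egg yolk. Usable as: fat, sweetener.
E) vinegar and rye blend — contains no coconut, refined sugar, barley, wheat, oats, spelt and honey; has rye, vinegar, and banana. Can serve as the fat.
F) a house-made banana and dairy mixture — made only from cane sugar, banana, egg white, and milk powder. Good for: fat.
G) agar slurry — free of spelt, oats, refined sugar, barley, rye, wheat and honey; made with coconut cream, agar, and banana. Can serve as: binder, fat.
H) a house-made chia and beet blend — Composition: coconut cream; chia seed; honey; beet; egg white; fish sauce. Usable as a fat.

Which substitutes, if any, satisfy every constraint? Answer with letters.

A: has wheat flour, so not kosher-for-Passover; has honey, so not honey-free — out
B: has spelt, so not kosher-for-Passover; has cane sugar, so not no-added-sugar — no
C: has cane sugar, so not no-added-sugar; has coconut, so not coconut-free — out
D: has honey, so not honey-free — reject
E: has rye, so not kosher-for-Passover — out
F: has cane sugar, so not no-added-sugar — out
G: has coconut cream, so not coconut-free — no
H: has coconut cream, so not coconut-free; has honey, so not honey-free — reject

none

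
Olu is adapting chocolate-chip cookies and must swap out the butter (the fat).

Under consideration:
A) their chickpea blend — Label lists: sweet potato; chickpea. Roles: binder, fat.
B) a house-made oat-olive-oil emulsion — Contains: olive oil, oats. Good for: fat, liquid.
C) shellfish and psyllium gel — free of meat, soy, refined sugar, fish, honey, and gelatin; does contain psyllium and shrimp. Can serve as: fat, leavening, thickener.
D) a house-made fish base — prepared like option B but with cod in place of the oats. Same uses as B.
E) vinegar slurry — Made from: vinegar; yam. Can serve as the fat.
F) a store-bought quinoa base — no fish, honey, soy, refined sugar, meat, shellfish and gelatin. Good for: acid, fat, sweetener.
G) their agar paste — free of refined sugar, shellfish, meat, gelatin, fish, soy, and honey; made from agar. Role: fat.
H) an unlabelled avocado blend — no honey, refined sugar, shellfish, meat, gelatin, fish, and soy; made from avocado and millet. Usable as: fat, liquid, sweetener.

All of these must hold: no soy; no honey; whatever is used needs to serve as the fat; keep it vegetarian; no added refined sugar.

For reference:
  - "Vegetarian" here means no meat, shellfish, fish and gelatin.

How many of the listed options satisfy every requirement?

A: every rule checks out — valid
B: all constraints satisfied — valid
C: has shrimp, so not vegetarian — reject
D: has cod, so not vegetarian — no
E: only yam and vinegar; none excluded — OK
F: works as a fat, no honey, no soy — keep
G: no soy, no refined sugar — valid
H: no honey, no soy — OK

6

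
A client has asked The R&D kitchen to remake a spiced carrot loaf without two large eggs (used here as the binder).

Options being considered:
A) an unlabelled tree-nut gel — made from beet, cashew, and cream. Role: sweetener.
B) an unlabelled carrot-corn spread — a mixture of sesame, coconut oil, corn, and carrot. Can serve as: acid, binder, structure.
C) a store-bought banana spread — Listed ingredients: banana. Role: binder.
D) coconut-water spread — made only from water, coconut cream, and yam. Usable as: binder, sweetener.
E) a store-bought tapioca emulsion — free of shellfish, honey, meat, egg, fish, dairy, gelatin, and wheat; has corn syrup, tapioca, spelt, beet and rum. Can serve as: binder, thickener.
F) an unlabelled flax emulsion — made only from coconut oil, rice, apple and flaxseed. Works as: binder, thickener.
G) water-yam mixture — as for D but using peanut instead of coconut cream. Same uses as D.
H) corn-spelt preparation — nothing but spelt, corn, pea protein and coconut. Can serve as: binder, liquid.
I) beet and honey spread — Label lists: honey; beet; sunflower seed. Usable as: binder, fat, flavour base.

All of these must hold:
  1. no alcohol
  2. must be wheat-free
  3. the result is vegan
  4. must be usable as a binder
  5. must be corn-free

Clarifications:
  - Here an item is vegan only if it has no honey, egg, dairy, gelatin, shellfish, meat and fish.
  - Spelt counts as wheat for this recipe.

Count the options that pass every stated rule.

A: not usable as a binder; has cream, so not vegan — no
B: has corn, so not corn-free — out
C: nothing on the exclusion list — keep
D: every rule checks out — keep
E: has corn syrup, so not corn-free; has rum, so not alcohol-free (and 1 more) — out
F: coconut oil and rice etc. — none of it excluded — valid
G: only peanut, yam, and water; none excluded — keep
H: has corn, so not corn-free; has spelt, so not wheat-free — no
I: has honey, so not vegan — out

4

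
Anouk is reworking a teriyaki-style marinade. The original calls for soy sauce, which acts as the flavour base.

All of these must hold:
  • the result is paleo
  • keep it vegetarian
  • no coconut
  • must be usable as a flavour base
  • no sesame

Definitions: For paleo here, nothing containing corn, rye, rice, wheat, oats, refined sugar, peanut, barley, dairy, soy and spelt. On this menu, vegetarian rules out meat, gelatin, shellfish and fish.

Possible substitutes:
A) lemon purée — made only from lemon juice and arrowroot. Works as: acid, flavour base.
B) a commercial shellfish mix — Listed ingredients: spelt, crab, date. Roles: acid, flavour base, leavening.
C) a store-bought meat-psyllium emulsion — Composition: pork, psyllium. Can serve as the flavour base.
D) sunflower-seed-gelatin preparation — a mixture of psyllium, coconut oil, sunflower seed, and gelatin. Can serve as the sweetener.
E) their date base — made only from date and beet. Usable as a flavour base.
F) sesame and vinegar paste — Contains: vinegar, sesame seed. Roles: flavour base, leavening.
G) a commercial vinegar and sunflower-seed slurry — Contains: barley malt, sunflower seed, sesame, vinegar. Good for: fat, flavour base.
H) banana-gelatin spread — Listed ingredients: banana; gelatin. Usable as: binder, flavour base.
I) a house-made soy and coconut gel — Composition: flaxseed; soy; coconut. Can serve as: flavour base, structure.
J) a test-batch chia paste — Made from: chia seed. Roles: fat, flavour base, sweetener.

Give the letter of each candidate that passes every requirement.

A, E, J

A: works as a flavour base, no coconut, no sesame — keep
B: has spelt, so not paleo; has crab, so not vegetarian — reject
C: has pork, so not vegetarian — no
D: not usable as a flavour base; has gelatin, so not vegetarian (and 1 more) — no
E: every rule checks out — valid
F: has sesame seed, so not sesame-free — out
G: has barley malt, so not paleo; has sesame, so not sesame-free — no
H: has gelatin, so not vegetarian — out
I: has soy, so not paleo; has coconut, so not coconut-free — out
J: vegetarian, no coconut — keep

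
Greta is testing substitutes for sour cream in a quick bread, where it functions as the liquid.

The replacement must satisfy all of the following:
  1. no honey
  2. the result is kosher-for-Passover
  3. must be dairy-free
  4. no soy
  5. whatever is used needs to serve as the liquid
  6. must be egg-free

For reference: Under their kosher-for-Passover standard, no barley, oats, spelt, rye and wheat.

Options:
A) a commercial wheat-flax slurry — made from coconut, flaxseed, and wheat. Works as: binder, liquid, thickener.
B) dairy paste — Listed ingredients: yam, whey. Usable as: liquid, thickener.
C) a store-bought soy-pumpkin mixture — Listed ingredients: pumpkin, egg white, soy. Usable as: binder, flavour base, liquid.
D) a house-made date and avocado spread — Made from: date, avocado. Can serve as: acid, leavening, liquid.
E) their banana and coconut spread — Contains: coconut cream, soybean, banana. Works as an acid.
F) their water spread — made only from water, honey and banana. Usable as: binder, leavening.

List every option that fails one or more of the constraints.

A, B, C, E, F

A: has wheat, so not kosher-for-Passover — reject
B: has whey, so not dairy-free — out
C: has egg white, so not egg-free; has soy, so not soy-free — no
D: only date and avocado; none excluded — keep
E: not usable as a liquid; has soybean, so not soy-free — reject
F: not usable as a liquid; has honey, so not honey-free — out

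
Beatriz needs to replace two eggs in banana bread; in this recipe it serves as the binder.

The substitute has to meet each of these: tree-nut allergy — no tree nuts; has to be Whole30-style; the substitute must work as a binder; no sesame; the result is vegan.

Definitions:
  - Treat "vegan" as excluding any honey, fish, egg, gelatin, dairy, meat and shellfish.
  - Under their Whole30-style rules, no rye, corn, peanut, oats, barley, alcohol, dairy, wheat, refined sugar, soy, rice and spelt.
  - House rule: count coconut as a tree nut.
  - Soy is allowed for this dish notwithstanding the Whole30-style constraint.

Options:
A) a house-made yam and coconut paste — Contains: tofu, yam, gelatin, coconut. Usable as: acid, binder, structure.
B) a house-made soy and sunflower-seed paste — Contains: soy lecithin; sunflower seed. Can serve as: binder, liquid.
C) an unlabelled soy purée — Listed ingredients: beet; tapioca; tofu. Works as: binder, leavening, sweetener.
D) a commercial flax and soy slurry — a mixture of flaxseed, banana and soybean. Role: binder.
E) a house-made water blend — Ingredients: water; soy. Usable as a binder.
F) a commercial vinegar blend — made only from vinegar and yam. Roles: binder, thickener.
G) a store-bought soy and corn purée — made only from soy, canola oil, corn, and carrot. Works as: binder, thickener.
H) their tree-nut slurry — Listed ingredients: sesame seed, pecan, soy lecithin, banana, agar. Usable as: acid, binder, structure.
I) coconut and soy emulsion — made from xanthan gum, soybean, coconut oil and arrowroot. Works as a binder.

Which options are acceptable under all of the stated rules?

B, C, D, E, F

A: has gelatin, so not vegan; has coconut, so not tree-nut-free — out
B: soy is permitted under the Whole30-style carve-out; nothing else excluded — valid
C: soy is permitted under the Whole30-style carve-out; nothing else excluded — valid
D: soy is permitted under the Whole30-style carve-out; nothing else excluded — valid
E: soy is permitted under the Whole30-style carve-out; nothing else excluded — OK
F: only yam and vinegar; none excluded — keep
G: has corn, so not Whole30-style — reject
H: has sesame seed, so not sesame-free; has pecan, so not tree-nut-free — reject
I: has coconut oil, so not tree-nut-free — out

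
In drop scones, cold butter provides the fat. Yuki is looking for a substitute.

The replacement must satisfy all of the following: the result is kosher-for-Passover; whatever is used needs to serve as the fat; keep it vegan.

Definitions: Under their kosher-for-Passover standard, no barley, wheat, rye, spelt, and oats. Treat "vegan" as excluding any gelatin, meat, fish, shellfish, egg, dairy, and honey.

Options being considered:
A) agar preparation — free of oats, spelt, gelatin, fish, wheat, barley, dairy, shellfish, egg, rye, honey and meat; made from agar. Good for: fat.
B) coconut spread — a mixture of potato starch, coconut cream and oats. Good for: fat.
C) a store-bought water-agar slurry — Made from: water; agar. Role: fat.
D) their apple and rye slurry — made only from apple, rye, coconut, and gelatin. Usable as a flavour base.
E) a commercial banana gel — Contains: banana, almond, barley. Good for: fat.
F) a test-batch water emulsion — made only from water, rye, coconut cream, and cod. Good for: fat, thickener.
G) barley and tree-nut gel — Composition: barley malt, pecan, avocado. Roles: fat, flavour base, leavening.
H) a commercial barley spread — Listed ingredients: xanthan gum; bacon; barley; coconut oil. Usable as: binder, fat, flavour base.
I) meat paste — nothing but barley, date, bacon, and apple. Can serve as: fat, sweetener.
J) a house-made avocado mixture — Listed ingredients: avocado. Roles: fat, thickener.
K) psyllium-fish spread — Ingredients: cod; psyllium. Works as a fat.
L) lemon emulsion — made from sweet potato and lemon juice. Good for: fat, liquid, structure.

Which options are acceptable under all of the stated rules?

A, C, J, L

A: works as a fat, kosher-for-Passover, vegan — keep
B: has oats, so not kosher-for-Passover — reject
C: only water and agar; none excluded — OK
D: not usable as a fat; has rye, so not kosher-for-Passover (and 1 more) — reject
E: has barley, so not kosher-for-Passover — no
F: has rye, so not kosher-for-Passover; has cod, so not vegan — no
G: has barley malt, so not kosher-for-Passover — reject
H: has barley, so not kosher-for-Passover; has bacon, so not vegan — out
I: has barley, so not kosher-for-Passover; has bacon, so not vegan — out
J: kosher-for-Passover, vegan — valid
K: has cod, so not vegan — out
L: only lemon juice and sweet potato; none excluded — keep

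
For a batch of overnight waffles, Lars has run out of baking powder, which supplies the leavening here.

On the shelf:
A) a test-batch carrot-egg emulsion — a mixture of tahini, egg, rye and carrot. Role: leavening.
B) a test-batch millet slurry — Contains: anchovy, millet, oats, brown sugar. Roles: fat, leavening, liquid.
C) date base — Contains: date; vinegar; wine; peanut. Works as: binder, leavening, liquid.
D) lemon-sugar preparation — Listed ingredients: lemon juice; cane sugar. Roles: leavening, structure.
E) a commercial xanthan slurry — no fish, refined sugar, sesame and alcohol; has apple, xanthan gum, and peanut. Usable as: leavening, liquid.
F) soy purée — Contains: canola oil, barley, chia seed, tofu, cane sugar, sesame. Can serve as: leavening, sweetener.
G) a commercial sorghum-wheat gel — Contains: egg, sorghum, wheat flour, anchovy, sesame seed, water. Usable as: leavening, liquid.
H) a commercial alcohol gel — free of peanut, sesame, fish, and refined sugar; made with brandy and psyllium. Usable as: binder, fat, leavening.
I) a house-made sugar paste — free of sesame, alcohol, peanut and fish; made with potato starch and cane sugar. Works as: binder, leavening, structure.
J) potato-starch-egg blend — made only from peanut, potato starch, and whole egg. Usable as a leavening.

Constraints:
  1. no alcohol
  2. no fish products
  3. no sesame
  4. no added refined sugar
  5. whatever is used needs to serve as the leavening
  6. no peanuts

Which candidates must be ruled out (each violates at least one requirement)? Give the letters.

A: has tahini, so not sesame-free — reject
B: has anchovy, so not fish-free; has brown sugar, so not no-added-sugar — reject
C: has wine, so not alcohol-free; has peanut, so not peanut-free — reject
D: has cane sugar, so not no-added-sugar — out
E: has peanut, so not peanut-free — no
F: has sesame, so not sesame-free; has cane sugar, so not no-added-sugar — reject
G: has sesame seed, so not sesame-free; has anchovy, so not fish-free — no
H: has brandy, so not alcohol-free — reject
I: has cane sugar, so not no-added-sugar — no
J: has peanut, so not peanut-free — out

A, B, C, D, E, F, G, H, I, J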